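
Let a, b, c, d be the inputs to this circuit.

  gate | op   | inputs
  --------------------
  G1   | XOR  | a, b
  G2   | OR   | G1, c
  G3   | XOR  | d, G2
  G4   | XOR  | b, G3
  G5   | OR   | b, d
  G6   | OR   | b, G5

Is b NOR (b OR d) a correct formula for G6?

No

G5 = b OR d
G6 = b OR G5 = b OR (b OR d)
At a=0, b=0, c=0, d=0: circuit gives 0, formula gives 1.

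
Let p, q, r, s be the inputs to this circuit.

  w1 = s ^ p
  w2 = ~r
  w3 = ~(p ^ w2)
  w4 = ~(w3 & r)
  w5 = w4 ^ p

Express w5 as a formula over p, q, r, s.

(~((~(p ^ ~r)) & r)) ^ p

w2 = ~r
w3 = ~(p ^ w2) = ~(p ^ ~r)
w4 = ~(w3 & r) = ~((~(p ^ ~r)) & r)
w5 = w4 ^ p = (~((~(p ^ ~r)) & r)) ^ p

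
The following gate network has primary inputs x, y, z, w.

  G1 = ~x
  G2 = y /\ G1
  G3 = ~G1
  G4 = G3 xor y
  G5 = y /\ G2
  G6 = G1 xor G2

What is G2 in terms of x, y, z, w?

y /\ ~x

G1 = ~x
G2 = y /\ G1 = y /\ ~x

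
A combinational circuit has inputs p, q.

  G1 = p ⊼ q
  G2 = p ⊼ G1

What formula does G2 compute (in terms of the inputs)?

p ⊼ (p ⊼ q)

G1 = p ⊼ q
G2 = p ⊼ G1 = p ⊼ (p ⊼ q)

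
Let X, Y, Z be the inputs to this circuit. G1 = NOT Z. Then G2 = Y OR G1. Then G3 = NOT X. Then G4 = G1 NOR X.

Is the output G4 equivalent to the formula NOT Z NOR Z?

No

G1 = NOT Z
G4 = G1 NOR X = NOT Z NOR X
At X=0, Y=0, Z=1: circuit gives 1, formula gives 0.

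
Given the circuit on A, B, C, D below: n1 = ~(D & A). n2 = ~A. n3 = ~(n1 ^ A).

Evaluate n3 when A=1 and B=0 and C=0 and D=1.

0

n1 = ~(1 & 1) = 0
n3 = ~(0 ^ 1) = 0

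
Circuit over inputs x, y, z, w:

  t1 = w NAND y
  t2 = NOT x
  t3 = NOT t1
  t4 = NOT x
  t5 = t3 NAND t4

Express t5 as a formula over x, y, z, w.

t1 = w NAND y
t3 = NOT t1 = NOT (w NAND y)
t4 = NOT x
t5 = t3 NAND t4 = NOT (w NAND y) NAND NOT x

NOT (w NAND y) NAND NOT x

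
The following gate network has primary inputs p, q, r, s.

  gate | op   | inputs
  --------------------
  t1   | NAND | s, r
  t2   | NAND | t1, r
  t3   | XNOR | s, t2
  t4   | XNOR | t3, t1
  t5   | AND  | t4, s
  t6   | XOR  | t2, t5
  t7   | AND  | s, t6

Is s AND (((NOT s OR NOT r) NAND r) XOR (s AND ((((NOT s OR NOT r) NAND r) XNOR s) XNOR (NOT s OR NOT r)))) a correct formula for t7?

Yes

t1 = s NAND r
t2 = t1 NAND r = (s NAND r) NAND r
t3 = s XNOR t2 = s XNOR ((s NAND r) NAND r)
t4 = t3 XNOR t1 = (s XNOR ((s NAND r) NAND r)) XNOR (s NAND r)
t5 = t4 AND s = ((s XNOR ((s NAND r) NAND r)) XNOR (s NAND r)) AND s
t6 = t2 XOR t5 = ((s NAND r) NAND r) XOR (((s XNOR ((s NAND r) NAND r)) XNOR (s NAND r)) AND s)
t7 = s AND t6 = s AND (((s NAND r) NAND r) XOR (((s XNOR ((s NAND r) NAND r)) XNOR (s NAND r)) AND s))
At p=0, q=0, r=0, s=0: circuit gives 0, formula gives 0.
At p=0, q=0, r=1, s=1: circuit gives 1, formula gives 1.
Agrees on all 16 inputs.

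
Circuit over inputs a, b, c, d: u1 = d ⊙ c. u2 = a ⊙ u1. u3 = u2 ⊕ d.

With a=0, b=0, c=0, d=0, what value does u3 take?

0

u1 = 0 ⊙ 0 = 1
u2 = 0 ⊙ 1 = 0
u3 = 0 ⊕ 0 = 0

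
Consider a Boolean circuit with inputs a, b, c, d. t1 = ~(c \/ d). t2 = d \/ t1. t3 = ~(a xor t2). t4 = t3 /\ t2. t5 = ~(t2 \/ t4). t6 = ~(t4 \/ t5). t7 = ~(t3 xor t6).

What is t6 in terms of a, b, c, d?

~(((~(a xor (d \/ (~(c \/ d))))) /\ (d \/ (~(c \/ d)))) \/ (~((d \/ (~(c \/ d))) \/ ((~(a xor (d \/ (~(c \/ d))))) /\ (d \/ (~(c \/ d)))))))

t1 = ~(c \/ d)
t2 = d \/ t1 = d \/ (~(c \/ d))
t3 = ~(a xor t2) = ~(a xor (d \/ (~(c \/ d))))
t4 = t3 /\ t2 = (~(a xor (d \/ (~(c \/ d))))) /\ (d \/ (~(c \/ d)))
t5 = ~(t2 \/ t4) = ~((d \/ (~(c \/ d))) \/ ((~(a xor (d \/ (~(c \/ d))))) /\ (d \/ (~(c \/ d)))))
t6 = ~(t4 \/ t5) = ~(((~(a xor (d \/ (~(c \/ d))))) /\ (d \/ (~(c \/ d)))) \/ (~((d \/ (~(c \/ d))) \/ ((~(a xor (d \/ (~(c \/ d))))) /\ (d \/ (~(c \/ d)))))))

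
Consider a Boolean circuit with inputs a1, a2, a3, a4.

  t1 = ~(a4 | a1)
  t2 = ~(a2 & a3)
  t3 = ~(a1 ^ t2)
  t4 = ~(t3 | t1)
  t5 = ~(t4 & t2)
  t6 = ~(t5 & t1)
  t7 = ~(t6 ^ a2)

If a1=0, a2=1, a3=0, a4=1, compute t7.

t1 = ~(1 | 0) = 0
t2 = ~(1 & 0) = 1
t3 = ~(0 ^ 1) = 0
t4 = ~(0 | 0) = 1
t5 = ~(1 & 1) = 0
t6 = ~(0 & 0) = 1
t7 = ~(1 ^ 1) = 1

1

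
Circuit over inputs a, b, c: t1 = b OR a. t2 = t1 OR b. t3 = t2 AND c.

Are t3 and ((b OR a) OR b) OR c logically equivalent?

t1 = b OR a
t2 = t1 OR b = (b OR a) OR b
t3 = t2 AND c = ((b OR a) OR b) AND c
At a=0, b=0, c=1: circuit gives 0, formula gives 1.

No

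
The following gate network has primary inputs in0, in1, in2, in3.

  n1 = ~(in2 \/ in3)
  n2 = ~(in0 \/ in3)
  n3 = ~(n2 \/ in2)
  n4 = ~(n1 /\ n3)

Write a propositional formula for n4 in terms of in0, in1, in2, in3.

n1 = ~(in2 \/ in3)
n2 = ~(in0 \/ in3)
n3 = ~(n2 \/ in2) = ~((~(in0 \/ in3)) \/ in2)
n4 = ~(n1 /\ n3) = ~((~(in2 \/ in3)) /\ (~((~(in0 \/ in3)) \/ in2)))

~((~(in2 \/ in3)) /\ (~((~(in0 \/ in3)) \/ in2)))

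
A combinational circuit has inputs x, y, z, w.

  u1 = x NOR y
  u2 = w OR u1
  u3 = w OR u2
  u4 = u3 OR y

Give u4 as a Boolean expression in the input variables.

(w OR (w OR (x NOR y))) OR y

u1 = x NOR y
u2 = w OR u1 = w OR (x NOR y)
u3 = w OR u2 = w OR (w OR (x NOR y))
u4 = u3 OR y = (w OR (w OR (x NOR y))) OR y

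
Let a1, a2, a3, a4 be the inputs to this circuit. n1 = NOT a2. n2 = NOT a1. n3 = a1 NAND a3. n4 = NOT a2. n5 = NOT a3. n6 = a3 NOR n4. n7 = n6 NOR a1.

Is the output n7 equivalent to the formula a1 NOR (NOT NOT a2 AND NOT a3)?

Yes

n4 = NOT a2
n6 = a3 NOR n4 = a3 NOR NOT a2
n7 = n6 NOR a1 = (a3 NOR NOT a2) NOR a1
At a1=0, a2=1, a3=0, a4=0: circuit gives 0, formula gives 0.
At a1=0, a2=0, a3=0, a4=0: circuit gives 1, formula gives 1.
Agrees on all 16 inputs.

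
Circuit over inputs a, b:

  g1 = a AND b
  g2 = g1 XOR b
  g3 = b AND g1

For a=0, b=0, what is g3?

g1 = 0 AND 0 = 0
g3 = 0 AND 0 = 0

0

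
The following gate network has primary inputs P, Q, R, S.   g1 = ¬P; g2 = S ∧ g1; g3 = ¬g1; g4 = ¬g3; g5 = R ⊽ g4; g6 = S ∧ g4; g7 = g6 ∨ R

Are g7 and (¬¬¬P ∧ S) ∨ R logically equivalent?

Yes

g1 = ¬P
g3 = ¬g1 = ¬¬P
g4 = ¬g3 = ¬¬¬P
g6 = S ∧ g4 = S ∧ ¬¬¬P
g7 = g6 ∨ R = (S ∧ ¬¬¬P) ∨ R
At P=0, Q=0, R=0, S=0: circuit gives 0, formula gives 0.
At P=0, Q=0, R=0, S=1: circuit gives 1, formula gives 1.
Agrees on all 16 inputs.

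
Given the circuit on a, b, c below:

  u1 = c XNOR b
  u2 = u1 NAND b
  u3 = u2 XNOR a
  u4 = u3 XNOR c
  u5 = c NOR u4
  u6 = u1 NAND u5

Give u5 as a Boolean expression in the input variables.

c NOR ((((c XNOR b) NAND b) XNOR a) XNOR c)

u1 = c XNOR b
u2 = u1 NAND b = (c XNOR b) NAND b
u3 = u2 XNOR a = ((c XNOR b) NAND b) XNOR a
u4 = u3 XNOR c = (((c XNOR b) NAND b) XNOR a) XNOR c
u5 = c NOR u4 = c NOR ((((c XNOR b) NAND b) XNOR a) XNOR c)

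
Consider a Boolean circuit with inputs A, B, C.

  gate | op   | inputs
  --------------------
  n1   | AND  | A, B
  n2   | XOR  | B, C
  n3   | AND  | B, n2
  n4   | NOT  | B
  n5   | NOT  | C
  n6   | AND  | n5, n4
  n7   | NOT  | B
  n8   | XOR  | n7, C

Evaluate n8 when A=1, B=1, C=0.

0

n7 = NOT 1 = 0
n8 = 0 XOR 0 = 0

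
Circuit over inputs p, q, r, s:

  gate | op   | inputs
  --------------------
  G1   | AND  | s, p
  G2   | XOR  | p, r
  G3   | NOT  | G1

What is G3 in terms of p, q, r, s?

NOT (s AND p)

G1 = s AND p
G3 = NOT G1 = NOT (s AND p)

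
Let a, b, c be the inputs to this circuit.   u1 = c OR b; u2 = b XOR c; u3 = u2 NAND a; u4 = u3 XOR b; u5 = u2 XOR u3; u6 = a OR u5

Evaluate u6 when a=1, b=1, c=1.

u2 = 1 XOR 1 = 0
u3 = 0 NAND 1 = 1
u5 = 0 XOR 1 = 1
u6 = 1 OR 1 = 1

1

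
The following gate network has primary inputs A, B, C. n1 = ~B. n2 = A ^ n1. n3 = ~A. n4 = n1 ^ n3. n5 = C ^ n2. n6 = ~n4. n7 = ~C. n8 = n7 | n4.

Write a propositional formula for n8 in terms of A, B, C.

n1 = ~B
n3 = ~A
n4 = n1 ^ n3 = ~B ^ ~A
n7 = ~C
n8 = n7 | n4 = ~C | (~B ^ ~A)

~C | (~B ^ ~A)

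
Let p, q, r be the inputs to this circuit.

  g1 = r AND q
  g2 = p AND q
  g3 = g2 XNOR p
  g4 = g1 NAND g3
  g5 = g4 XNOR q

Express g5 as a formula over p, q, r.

g1 = r AND q
g2 = p AND q
g3 = g2 XNOR p = (p AND q) XNOR p
g4 = g1 NAND g3 = (r AND q) NAND ((p AND q) XNOR p)
g5 = g4 XNOR q = ((r AND q) NAND ((p AND q) XNOR p)) XNOR q

((r AND q) NAND ((p AND q) XNOR p)) XNOR q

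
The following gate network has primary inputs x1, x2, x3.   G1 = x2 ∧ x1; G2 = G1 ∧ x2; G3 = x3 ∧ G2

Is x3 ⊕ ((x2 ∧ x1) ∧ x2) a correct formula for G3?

No

G1 = x2 ∧ x1
G2 = G1 ∧ x2 = (x2 ∧ x1) ∧ x2
G3 = x3 ∧ G2 = x3 ∧ ((x2 ∧ x1) ∧ x2)
At x1=0, x2=0, x3=1: circuit gives 0, formula gives 1.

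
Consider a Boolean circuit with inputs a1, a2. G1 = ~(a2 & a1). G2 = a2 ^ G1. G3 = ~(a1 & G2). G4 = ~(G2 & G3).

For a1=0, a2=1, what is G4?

G1 = ~(1 & 0) = 1
G2 = 1 ^ 1 = 0
G3 = ~(0 & 0) = 1
G4 = ~(0 & 1) = 1

1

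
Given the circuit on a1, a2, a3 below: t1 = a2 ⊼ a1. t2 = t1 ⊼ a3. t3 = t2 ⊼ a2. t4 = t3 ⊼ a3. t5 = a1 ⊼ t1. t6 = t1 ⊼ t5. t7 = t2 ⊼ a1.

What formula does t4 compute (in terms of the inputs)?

t1 = a2 ⊼ a1
t2 = t1 ⊼ a3 = (a2 ⊼ a1) ⊼ a3
t3 = t2 ⊼ a2 = ((a2 ⊼ a1) ⊼ a3) ⊼ a2
t4 = t3 ⊼ a3 = (((a2 ⊼ a1) ⊼ a3) ⊼ a2) ⊼ a3

(((a2 ⊼ a1) ⊼ a3) ⊼ a2) ⊼ a3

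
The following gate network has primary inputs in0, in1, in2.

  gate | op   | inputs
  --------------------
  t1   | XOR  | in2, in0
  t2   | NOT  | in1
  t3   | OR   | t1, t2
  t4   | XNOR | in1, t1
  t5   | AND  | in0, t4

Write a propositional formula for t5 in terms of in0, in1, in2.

in0 AND (in1 XNOR (in2 XOR in0))

t1 = in2 XOR in0
t4 = in1 XNOR t1 = in1 XNOR (in2 XOR in0)
t5 = in0 AND t4 = in0 AND (in1 XNOR (in2 XOR in0))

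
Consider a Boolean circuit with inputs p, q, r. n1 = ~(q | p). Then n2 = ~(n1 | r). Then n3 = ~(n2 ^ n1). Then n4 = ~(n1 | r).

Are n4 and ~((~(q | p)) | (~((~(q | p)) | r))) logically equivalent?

No

n1 = ~(q | p)
n4 = ~(n1 | r) = ~((~(q | p)) | r)
At p=0, q=1, r=0: circuit gives 1, formula gives 0.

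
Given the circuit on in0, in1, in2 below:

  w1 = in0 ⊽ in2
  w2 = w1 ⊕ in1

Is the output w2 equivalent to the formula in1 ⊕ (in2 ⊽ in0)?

Yes

w1 = in0 ⊽ in2
w2 = w1 ⊕ in1 = (in0 ⊽ in2) ⊕ in1
At in0=0, in1=0, in2=1: circuit gives 0, formula gives 0.
At in0=0, in1=0, in2=0: circuit gives 1, formula gives 1.
Agrees on all 8 inputs.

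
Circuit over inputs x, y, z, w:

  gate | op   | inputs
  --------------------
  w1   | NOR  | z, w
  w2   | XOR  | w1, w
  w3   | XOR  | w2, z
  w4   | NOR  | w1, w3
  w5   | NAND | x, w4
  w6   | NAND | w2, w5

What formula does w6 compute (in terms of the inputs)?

w1 = z NOR w
w2 = w1 XOR w = (z NOR w) XOR w
w3 = w2 XOR z = ((z NOR w) XOR w) XOR z
w4 = w1 NOR w3 = (z NOR w) NOR (((z NOR w) XOR w) XOR z)
w5 = x NAND w4 = x NAND ((z NOR w) NOR (((z NOR w) XOR w) XOR z))
w6 = w2 NAND w5 = ((z NOR w) XOR w) NAND (x NAND ((z NOR w) NOR (((z NOR w) XOR w) XOR z)))

((z NOR w) XOR w) NAND (x NAND ((z NOR w) NOR (((z NOR w) XOR w) XOR z)))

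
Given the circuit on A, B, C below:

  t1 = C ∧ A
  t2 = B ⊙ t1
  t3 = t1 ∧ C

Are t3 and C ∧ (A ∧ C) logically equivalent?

t1 = C ∧ A
t3 = t1 ∧ C = (C ∧ A) ∧ C
At A=0, B=0, C=0: circuit gives 0, formula gives 0.
At A=1, B=0, C=1: circuit gives 1, formula gives 1.
Agrees on all 8 inputs.

Yes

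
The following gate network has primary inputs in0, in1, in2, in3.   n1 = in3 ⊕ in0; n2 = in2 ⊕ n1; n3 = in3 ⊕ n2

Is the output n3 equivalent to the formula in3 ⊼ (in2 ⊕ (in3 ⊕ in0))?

n1 = in3 ⊕ in0
n2 = in2 ⊕ n1 = in2 ⊕ (in3 ⊕ in0)
n3 = in3 ⊕ n2 = in3 ⊕ (in2 ⊕ (in3 ⊕ in0))
At in0=0, in1=0, in2=0, in3=0: circuit gives 0, formula gives 1.

No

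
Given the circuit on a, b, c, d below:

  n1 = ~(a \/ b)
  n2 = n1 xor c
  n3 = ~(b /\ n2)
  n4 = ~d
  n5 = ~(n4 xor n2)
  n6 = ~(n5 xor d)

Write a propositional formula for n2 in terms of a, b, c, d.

n1 = ~(a \/ b)
n2 = n1 xor c = (~(a \/ b)) xor c

(~(a \/ b)) xor c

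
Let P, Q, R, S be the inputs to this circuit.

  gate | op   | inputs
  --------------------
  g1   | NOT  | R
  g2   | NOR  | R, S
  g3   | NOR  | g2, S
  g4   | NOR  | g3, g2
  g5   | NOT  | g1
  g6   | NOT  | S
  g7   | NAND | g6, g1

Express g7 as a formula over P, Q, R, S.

NOT S NAND NOT R

g1 = NOT R
g6 = NOT S
g7 = g6 NAND g1 = NOT S NAND NOT R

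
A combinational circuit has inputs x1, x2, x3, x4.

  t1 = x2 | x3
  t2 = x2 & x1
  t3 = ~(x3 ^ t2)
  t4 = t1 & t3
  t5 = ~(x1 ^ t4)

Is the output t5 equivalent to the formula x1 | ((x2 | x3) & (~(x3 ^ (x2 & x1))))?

t1 = x2 | x3
t2 = x2 & x1
t3 = ~(x3 ^ t2) = ~(x3 ^ (x2 & x1))
t4 = t1 & t3 = (x2 | x3) & (~(x3 ^ (x2 & x1)))
t5 = ~(x1 ^ t4) = ~(x1 ^ ((x2 | x3) & (~(x3 ^ (x2 & x1)))))
At x1=0, x2=0, x3=0, x4=0: circuit gives 1, formula gives 0.

No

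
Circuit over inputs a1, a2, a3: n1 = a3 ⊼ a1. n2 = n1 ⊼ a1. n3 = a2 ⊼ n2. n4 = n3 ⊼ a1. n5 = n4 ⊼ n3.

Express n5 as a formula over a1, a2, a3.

n1 = a3 ⊼ a1
n2 = n1 ⊼ a1 = (a3 ⊼ a1) ⊼ a1
n3 = a2 ⊼ n2 = a2 ⊼ ((a3 ⊼ a1) ⊼ a1)
n4 = n3 ⊼ a1 = (a2 ⊼ ((a3 ⊼ a1) ⊼ a1)) ⊼ a1
n5 = n4 ⊼ n3 = ((a2 ⊼ ((a3 ⊼ a1) ⊼ a1)) ⊼ a1) ⊼ (a2 ⊼ ((a3 ⊼ a1) ⊼ a1))

((a2 ⊼ ((a3 ⊼ a1) ⊼ a1)) ⊼ a1) ⊼ (a2 ⊼ ((a3 ⊼ a1) ⊼ a1))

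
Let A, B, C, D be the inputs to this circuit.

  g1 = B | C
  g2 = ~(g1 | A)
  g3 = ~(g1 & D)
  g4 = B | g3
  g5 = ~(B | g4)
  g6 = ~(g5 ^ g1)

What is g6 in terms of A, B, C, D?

g1 = B | C
g3 = ~(g1 & D) = ~((B | C) & D)
g4 = B | g3 = B | (~((B | C) & D))
g5 = ~(B | g4) = ~(B | (B | (~((B | C) & D))))
g6 = ~(g5 ^ g1) = ~((~(B | (B | (~((B | C) & D))))) ^ (B | C))

~((~(B | (B | (~((B | C) & D))))) ^ (B | C))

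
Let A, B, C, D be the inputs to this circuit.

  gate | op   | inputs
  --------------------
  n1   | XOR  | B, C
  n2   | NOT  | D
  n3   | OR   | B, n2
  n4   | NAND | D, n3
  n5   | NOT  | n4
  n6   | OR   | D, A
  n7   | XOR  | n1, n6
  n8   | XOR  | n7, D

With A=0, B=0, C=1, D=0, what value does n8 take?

n1 = 0 XOR 1 = 1
n6 = 0 OR 0 = 0
n7 = 1 XOR 0 = 1
n8 = 1 XOR 0 = 1

1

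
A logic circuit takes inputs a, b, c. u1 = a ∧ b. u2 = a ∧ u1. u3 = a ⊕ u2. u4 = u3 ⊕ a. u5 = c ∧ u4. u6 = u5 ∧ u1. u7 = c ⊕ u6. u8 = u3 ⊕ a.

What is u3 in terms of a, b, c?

a ⊕ (a ∧ (a ∧ b))

u1 = a ∧ b
u2 = a ∧ u1 = a ∧ (a ∧ b)
u3 = a ⊕ u2 = a ⊕ (a ∧ (a ∧ b))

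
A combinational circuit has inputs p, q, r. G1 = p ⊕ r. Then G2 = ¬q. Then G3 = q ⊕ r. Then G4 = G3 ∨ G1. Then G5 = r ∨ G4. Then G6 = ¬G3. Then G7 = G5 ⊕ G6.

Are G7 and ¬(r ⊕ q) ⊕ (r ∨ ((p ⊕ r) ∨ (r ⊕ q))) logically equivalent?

G1 = p ⊕ r
G3 = q ⊕ r
G4 = G3 ∨ G1 = (q ⊕ r) ∨ (p ⊕ r)
G5 = r ∨ G4 = r ∨ ((q ⊕ r) ∨ (p ⊕ r))
G6 = ¬G3 = ¬(q ⊕ r)
G7 = G5 ⊕ G6 = (r ∨ ((q ⊕ r) ∨ (p ⊕ r))) ⊕ ¬(q ⊕ r)
At p=0, q=1, r=1: circuit gives 0, formula gives 0.
At p=0, q=0, r=0: circuit gives 1, formula gives 1.
Agrees on all 8 inputs.

Yes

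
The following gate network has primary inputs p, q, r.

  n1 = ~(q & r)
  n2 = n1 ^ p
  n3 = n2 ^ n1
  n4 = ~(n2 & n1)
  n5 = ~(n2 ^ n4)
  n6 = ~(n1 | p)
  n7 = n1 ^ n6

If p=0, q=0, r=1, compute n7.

1

n1 = ~(0 & 1) = 1
n6 = ~(1 | 0) = 0
n7 = 1 ^ 0 = 1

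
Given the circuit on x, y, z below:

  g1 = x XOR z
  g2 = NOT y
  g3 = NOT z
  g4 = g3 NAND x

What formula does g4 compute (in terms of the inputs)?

NOT z NAND x

g3 = NOT z
g4 = g3 NAND x = NOT z NAND x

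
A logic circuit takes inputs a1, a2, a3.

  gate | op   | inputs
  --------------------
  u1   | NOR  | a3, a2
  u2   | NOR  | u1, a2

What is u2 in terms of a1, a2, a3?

u1 = a3 NOR a2
u2 = u1 NOR a2 = (a3 NOR a2) NOR a2

(a3 NOR a2) NOR a2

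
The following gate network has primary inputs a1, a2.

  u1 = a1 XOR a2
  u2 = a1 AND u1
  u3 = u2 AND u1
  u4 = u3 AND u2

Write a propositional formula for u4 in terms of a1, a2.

((a1 AND (a1 XOR a2)) AND (a1 XOR a2)) AND (a1 AND (a1 XOR a2))

u1 = a1 XOR a2
u2 = a1 AND u1 = a1 AND (a1 XOR a2)
u3 = u2 AND u1 = (a1 AND (a1 XOR a2)) AND (a1 XOR a2)
u4 = u3 AND u2 = ((a1 AND (a1 XOR a2)) AND (a1 XOR a2)) AND (a1 AND (a1 XOR a2))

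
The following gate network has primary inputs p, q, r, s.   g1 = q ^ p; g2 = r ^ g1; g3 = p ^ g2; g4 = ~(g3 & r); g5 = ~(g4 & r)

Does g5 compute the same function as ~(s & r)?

No

g1 = q ^ p
g2 = r ^ g1 = r ^ (q ^ p)
g3 = p ^ g2 = p ^ (r ^ (q ^ p))
g4 = ~(g3 & r) = ~((p ^ (r ^ (q ^ p))) & r)
g5 = ~(g4 & r) = ~((~((p ^ (r ^ (q ^ p))) & r)) & r)
At p=0, q=0, r=1, s=1: circuit gives 1, formula gives 0.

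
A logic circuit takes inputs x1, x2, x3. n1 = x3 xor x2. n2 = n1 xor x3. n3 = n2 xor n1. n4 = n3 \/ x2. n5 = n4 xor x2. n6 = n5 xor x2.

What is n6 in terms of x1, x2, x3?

(((((x3 xor x2) xor x3) xor (x3 xor x2)) \/ x2) xor x2) xor x2

n1 = x3 xor x2
n2 = n1 xor x3 = (x3 xor x2) xor x3
n3 = n2 xor n1 = ((x3 xor x2) xor x3) xor (x3 xor x2)
n4 = n3 \/ x2 = (((x3 xor x2) xor x3) xor (x3 xor x2)) \/ x2
n5 = n4 xor x2 = ((((x3 xor x2) xor x3) xor (x3 xor x2)) \/ x2) xor x2
n6 = n5 xor x2 = (((((x3 xor x2) xor x3) xor (x3 xor x2)) \/ x2) xor x2) xor x2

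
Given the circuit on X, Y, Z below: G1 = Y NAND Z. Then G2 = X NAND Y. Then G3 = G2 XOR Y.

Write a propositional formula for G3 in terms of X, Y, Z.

G2 = X NAND Y
G3 = G2 XOR Y = (X NAND Y) XOR Y

(X NAND Y) XOR Y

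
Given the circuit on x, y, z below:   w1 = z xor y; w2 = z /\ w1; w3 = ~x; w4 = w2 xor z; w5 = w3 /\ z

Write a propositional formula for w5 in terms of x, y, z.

w3 = ~x
w5 = w3 /\ z = ~x /\ z

~x /\ z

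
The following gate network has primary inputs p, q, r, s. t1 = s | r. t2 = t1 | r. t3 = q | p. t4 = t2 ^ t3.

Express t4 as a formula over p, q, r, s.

t1 = s | r
t2 = t1 | r = (s | r) | r
t3 = q | p
t4 = t2 ^ t3 = ((s | r) | r) ^ (q | p)

((s | r) | r) ^ (q | p)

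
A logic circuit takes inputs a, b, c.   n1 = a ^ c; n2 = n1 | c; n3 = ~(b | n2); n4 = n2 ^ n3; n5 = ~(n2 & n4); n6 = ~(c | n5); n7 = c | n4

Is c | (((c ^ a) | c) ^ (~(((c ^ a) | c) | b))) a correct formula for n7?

n1 = a ^ c
n2 = n1 | c = (a ^ c) | c
n3 = ~(b | n2) = ~(b | ((a ^ c) | c))
n4 = n2 ^ n3 = ((a ^ c) | c) ^ (~(b | ((a ^ c) | c)))
n7 = c | n4 = c | (((a ^ c) | c) ^ (~(b | ((a ^ c) | c))))
At a=0, b=1, c=0: circuit gives 0, formula gives 0.
At a=0, b=0, c=0: circuit gives 1, formula gives 1.
Agrees on all 8 inputs.

Yes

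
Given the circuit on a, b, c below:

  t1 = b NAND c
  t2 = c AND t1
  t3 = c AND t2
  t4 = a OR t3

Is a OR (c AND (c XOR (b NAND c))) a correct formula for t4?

No

t1 = b NAND c
t2 = c AND t1 = c AND (b NAND c)
t3 = c AND t2 = c AND (c AND (b NAND c))
t4 = a OR t3 = a OR (c AND (c AND (b NAND c)))
At a=0, b=0, c=1: circuit gives 1, formula gives 0.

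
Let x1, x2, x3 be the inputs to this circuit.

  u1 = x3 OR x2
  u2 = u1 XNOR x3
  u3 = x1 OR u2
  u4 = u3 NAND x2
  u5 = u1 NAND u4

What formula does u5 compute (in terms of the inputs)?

u1 = x3 OR x2
u2 = u1 XNOR x3 = (x3 OR x2) XNOR x3
u3 = x1 OR u2 = x1 OR ((x3 OR x2) XNOR x3)
u4 = u3 NAND x2 = (x1 OR ((x3 OR x2) XNOR x3)) NAND x2
u5 = u1 NAND u4 = (x3 OR x2) NAND ((x1 OR ((x3 OR x2) XNOR x3)) NAND x2)

(x3 OR x2) NAND ((x1 OR ((x3 OR x2) XNOR x3)) NAND x2)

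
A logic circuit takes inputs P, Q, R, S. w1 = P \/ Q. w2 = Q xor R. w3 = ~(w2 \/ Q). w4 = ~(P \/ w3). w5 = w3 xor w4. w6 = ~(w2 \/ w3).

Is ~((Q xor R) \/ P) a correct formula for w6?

w2 = Q xor R
w3 = ~(w2 \/ Q) = ~((Q xor R) \/ Q)
w6 = ~(w2 \/ w3) = ~((Q xor R) \/ (~((Q xor R) \/ Q)))
At P=0, Q=0, R=0, S=0: circuit gives 0, formula gives 1.

No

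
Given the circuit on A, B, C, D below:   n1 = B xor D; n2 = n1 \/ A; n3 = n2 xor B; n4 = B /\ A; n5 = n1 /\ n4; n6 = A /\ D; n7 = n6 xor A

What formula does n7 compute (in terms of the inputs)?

n6 = A /\ D
n7 = n6 xor A = (A /\ D) xor A

(A /\ D) xor A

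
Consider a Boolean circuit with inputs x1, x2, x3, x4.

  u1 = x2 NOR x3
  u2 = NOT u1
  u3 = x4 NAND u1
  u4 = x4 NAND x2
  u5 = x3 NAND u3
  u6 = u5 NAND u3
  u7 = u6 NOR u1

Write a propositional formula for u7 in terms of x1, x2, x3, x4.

((x3 NAND (x4 NAND (x2 NOR x3))) NAND (x4 NAND (x2 NOR x3))) NOR (x2 NOR x3)

u1 = x2 NOR x3
u3 = x4 NAND u1 = x4 NAND (x2 NOR x3)
u5 = x3 NAND u3 = x3 NAND (x4 NAND (x2 NOR x3))
u6 = u5 NAND u3 = (x3 NAND (x4 NAND (x2 NOR x3))) NAND (x4 NAND (x2 NOR x3))
u7 = u6 NOR u1 = ((x3 NAND (x4 NAND (x2 NOR x3))) NAND (x4 NAND (x2 NOR x3))) NOR (x2 NOR x3)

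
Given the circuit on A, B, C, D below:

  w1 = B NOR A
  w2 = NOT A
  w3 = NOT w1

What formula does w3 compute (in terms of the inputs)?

NOT (B NOR A)

w1 = B NOR A
w3 = NOT w1 = NOT (B NOR A)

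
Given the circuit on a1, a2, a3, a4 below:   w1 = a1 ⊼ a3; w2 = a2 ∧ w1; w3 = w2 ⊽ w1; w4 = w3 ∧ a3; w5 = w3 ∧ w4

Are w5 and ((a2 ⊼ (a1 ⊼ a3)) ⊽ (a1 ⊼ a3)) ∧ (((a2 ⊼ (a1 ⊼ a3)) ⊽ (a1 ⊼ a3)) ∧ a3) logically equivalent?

No

w1 = a1 ⊼ a3
w2 = a2 ∧ w1 = a2 ∧ (a1 ⊼ a3)
w3 = w2 ⊽ w1 = (a2 ∧ (a1 ⊼ a3)) ⊽ (a1 ⊼ a3)
w4 = w3 ∧ a3 = ((a2 ∧ (a1 ⊼ a3)) ⊽ (a1 ⊼ a3)) ∧ a3
w5 = w3 ∧ w4 = ((a2 ∧ (a1 ⊼ a3)) ⊽ (a1 ⊼ a3)) ∧ (((a2 ∧ (a1 ⊼ a3)) ⊽ (a1 ⊼ a3)) ∧ a3)
At a1=1, a2=0, a3=1, a4=0: circuit gives 1, formula gives 0.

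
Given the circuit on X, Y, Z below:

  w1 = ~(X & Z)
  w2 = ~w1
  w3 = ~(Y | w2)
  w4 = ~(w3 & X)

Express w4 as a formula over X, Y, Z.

~((~(Y | ~(~(X & Z)))) & X)

w1 = ~(X & Z)
w2 = ~w1 = ~(~(X & Z))
w3 = ~(Y | w2) = ~(Y | ~(~(X & Z)))
w4 = ~(w3 & X) = ~((~(Y | ~(~(X & Z)))) & X)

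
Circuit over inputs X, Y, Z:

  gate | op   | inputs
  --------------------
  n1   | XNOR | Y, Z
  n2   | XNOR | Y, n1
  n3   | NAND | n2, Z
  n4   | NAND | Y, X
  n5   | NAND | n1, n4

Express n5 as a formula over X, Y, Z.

(Y XNOR Z) NAND (Y NAND X)

n1 = Y XNOR Z
n4 = Y NAND X
n5 = n1 NAND n4 = (Y XNOR Z) NAND (Y NAND X)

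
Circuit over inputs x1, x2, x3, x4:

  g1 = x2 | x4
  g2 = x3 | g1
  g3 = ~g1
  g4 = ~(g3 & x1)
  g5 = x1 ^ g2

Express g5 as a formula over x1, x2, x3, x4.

x1 ^ (x3 | (x2 | x4))

g1 = x2 | x4
g2 = x3 | g1 = x3 | (x2 | x4)
g5 = x1 ^ g2 = x1 ^ (x3 | (x2 | x4))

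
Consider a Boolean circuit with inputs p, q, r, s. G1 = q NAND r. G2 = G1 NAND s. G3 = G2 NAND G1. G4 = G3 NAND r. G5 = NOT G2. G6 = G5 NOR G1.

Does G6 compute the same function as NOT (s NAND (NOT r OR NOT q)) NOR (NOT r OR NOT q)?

Yes

G1 = q NAND r
G2 = G1 NAND s = (q NAND r) NAND s
G5 = NOT G2 = NOT ((q NAND r) NAND s)
G6 = G5 NOR G1 = NOT ((q NAND r) NAND s) NOR (q NAND r)
At p=0, q=0, r=0, s=0: circuit gives 0, formula gives 0.
At p=0, q=1, r=1, s=0: circuit gives 1, formula gives 1.
Agrees on all 16 inputs.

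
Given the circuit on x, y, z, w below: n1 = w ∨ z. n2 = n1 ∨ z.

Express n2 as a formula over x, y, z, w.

n1 = w ∨ z
n2 = n1 ∨ z = (w ∨ z) ∨ z

(w ∨ z) ∨ z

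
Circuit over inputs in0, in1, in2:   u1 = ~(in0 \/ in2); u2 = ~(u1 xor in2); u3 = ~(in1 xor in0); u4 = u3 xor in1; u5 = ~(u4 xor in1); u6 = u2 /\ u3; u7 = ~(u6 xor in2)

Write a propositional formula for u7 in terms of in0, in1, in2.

u1 = ~(in0 \/ in2)
u2 = ~(u1 xor in2) = ~((~(in0 \/ in2)) xor in2)
u3 = ~(in1 xor in0)
u6 = u2 /\ u3 = (~((~(in0 \/ in2)) xor in2)) /\ (~(in1 xor in0))
u7 = ~(u6 xor in2) = ~(((~((~(in0 \/ in2)) xor in2)) /\ (~(in1 xor in0))) xor in2)

~(((~((~(in0 \/ in2)) xor in2)) /\ (~(in1 xor in0))) xor in2)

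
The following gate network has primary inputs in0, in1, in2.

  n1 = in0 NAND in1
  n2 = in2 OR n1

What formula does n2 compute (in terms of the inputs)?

in2 OR (in0 NAND in1)

n1 = in0 NAND in1
n2 = in2 OR n1 = in2 OR (in0 NAND in1)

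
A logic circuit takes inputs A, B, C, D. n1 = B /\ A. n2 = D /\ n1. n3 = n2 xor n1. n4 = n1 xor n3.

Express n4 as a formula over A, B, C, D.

n1 = B /\ A
n2 = D /\ n1 = D /\ (B /\ A)
n3 = n2 xor n1 = (D /\ (B /\ A)) xor (B /\ A)
n4 = n1 xor n3 = (B /\ A) xor ((D /\ (B /\ A)) xor (B /\ A))

(B /\ A) xor ((D /\ (B /\ A)) xor (B /\ A))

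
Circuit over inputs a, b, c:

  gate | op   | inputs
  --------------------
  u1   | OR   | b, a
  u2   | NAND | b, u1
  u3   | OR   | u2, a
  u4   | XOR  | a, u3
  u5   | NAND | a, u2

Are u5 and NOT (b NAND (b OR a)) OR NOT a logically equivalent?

Yes

u1 = b OR a
u2 = b NAND u1 = b NAND (b OR a)
u5 = a NAND u2 = a NAND (b NAND (b OR a))
At a=1, b=0, c=0: circuit gives 0, formula gives 0.
At a=0, b=0, c=0: circuit gives 1, formula gives 1.
Agrees on all 8 inputs.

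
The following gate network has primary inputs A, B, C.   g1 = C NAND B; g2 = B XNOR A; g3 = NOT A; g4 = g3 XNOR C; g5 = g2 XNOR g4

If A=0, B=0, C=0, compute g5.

0

g2 = 0 XNOR 0 = 1
g3 = NOT 0 = 1
g4 = 1 XNOR 0 = 0
g5 = 1 XNOR 0 = 0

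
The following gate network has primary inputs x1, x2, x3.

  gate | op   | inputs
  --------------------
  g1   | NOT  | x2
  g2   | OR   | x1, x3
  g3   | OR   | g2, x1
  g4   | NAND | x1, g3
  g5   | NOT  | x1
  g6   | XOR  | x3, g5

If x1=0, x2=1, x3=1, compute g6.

g5 = NOT 0 = 1
g6 = 1 XOR 1 = 0

0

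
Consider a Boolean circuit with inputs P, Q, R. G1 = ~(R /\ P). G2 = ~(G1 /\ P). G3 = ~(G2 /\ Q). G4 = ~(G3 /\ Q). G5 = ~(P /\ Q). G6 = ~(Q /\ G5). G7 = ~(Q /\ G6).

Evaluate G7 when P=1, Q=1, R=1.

0

G5 = ~(1 /\ 1) = 0
G6 = ~(1 /\ 0) = 1
G7 = ~(1 /\ 1) = 0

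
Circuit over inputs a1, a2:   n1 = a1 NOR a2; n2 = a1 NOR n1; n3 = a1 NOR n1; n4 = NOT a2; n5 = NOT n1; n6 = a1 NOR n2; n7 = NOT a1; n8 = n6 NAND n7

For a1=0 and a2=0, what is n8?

n1 = 0 NOR 0 = 1
n2 = 0 NOR 1 = 0
n6 = 0 NOR 0 = 1
n7 = NOT 0 = 1
n8 = 1 NAND 1 = 0

0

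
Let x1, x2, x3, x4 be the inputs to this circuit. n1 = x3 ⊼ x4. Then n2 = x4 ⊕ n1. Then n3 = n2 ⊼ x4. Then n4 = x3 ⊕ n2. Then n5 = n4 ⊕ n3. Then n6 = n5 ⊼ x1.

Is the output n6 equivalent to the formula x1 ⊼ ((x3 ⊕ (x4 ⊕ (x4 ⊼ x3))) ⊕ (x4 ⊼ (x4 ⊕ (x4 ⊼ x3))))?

Yes

n1 = x3 ⊼ x4
n2 = x4 ⊕ n1 = x4 ⊕ (x3 ⊼ x4)
n3 = n2 ⊼ x4 = (x4 ⊕ (x3 ⊼ x4)) ⊼ x4
n4 = x3 ⊕ n2 = x3 ⊕ (x4 ⊕ (x3 ⊼ x4))
n5 = n4 ⊕ n3 = (x3 ⊕ (x4 ⊕ (x3 ⊼ x4))) ⊕ ((x4 ⊕ (x3 ⊼ x4)) ⊼ x4)
n6 = n5 ⊼ x1 = ((x3 ⊕ (x4 ⊕ (x3 ⊼ x4))) ⊕ ((x4 ⊕ (x3 ⊼ x4)) ⊼ x4)) ⊼ x1
At x1=1, x2=0, x3=0, x4=1: circuit gives 0, formula gives 0.
At x1=0, x2=0, x3=0, x4=0: circuit gives 1, formula gives 1.
Agrees on all 16 inputs.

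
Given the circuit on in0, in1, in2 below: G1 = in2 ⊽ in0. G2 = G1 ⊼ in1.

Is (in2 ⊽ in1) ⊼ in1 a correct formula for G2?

No

G1 = in2 ⊽ in0
G2 = G1 ⊼ in1 = (in2 ⊽ in0) ⊼ in1
At in0=0, in1=1, in2=0: circuit gives 0, formula gives 1.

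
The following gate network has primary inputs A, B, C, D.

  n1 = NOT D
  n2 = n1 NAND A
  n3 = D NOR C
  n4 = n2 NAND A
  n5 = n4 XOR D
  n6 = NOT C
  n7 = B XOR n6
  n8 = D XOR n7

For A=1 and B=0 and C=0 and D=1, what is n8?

n6 = NOT 0 = 1
n7 = 0 XOR 1 = 1
n8 = 1 XOR 1 = 0

0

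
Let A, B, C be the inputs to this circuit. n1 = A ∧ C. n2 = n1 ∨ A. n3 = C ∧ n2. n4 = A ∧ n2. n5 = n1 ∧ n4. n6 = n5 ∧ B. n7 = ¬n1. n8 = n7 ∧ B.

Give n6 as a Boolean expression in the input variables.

n1 = A ∧ C
n2 = n1 ∨ A = (A ∧ C) ∨ A
n4 = A ∧ n2 = A ∧ ((A ∧ C) ∨ A)
n5 = n1 ∧ n4 = (A ∧ C) ∧ (A ∧ ((A ∧ C) ∨ A))
n6 = n5 ∧ B = ((A ∧ C) ∧ (A ∧ ((A ∧ C) ∨ A))) ∧ B

((A ∧ C) ∧ (A ∧ ((A ∧ C) ∨ A))) ∧ B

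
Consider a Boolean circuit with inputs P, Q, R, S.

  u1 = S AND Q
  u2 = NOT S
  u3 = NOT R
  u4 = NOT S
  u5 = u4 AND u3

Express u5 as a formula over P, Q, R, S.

u3 = NOT R
u4 = NOT S
u5 = u4 AND u3 = NOT S AND NOT R

NOT S AND NOT R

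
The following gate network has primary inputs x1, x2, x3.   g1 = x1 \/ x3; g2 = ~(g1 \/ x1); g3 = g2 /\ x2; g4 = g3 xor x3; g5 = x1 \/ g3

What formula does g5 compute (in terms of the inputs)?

x1 \/ ((~((x1 \/ x3) \/ x1)) /\ x2)

g1 = x1 \/ x3
g2 = ~(g1 \/ x1) = ~((x1 \/ x3) \/ x1)
g3 = g2 /\ x2 = (~((x1 \/ x3) \/ x1)) /\ x2
g5 = x1 \/ g3 = x1 \/ ((~((x1 \/ x3) \/ x1)) /\ x2)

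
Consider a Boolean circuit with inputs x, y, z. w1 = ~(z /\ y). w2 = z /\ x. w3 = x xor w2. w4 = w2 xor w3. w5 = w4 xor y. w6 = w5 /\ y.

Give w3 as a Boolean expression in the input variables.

w2 = z /\ x
w3 = x xor w2 = x xor (z /\ x)

x xor (z /\ x)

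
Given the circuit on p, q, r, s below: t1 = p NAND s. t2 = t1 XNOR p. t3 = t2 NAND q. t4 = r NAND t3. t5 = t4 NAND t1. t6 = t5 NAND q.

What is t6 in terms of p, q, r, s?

t1 = p NAND s
t2 = t1 XNOR p = (p NAND s) XNOR p
t3 = t2 NAND q = ((p NAND s) XNOR p) NAND q
t4 = r NAND t3 = r NAND (((p NAND s) XNOR p) NAND q)
t5 = t4 NAND t1 = (r NAND (((p NAND s) XNOR p) NAND q)) NAND (p NAND s)
t6 = t5 NAND q = ((r NAND (((p NAND s) XNOR p) NAND q)) NAND (p NAND s)) NAND q

((r NAND (((p NAND s) XNOR p) NAND q)) NAND (p NAND s)) NAND q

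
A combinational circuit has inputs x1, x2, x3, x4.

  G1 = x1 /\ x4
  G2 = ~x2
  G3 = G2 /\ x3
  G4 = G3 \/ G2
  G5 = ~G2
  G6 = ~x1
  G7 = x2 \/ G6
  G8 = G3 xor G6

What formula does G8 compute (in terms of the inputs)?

G2 = ~x2
G3 = G2 /\ x3 = ~x2 /\ x3
G6 = ~x1
G8 = G3 xor G6 = (~x2 /\ x3) xor ~x1

(~x2 /\ x3) xor ~x1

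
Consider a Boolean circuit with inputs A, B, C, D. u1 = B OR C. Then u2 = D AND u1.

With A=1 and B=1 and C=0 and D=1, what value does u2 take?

1

u1 = 1 OR 0 = 1
u2 = 1 AND 1 = 1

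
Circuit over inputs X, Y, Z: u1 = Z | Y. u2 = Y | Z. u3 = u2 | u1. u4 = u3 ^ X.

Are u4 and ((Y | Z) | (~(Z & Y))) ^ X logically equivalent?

No

u1 = Z | Y
u2 = Y | Z
u3 = u2 | u1 = (Y | Z) | (Z | Y)
u4 = u3 ^ X = ((Y | Z) | (Z | Y)) ^ X
At X=0, Y=0, Z=0: circuit gives 0, formula gives 1.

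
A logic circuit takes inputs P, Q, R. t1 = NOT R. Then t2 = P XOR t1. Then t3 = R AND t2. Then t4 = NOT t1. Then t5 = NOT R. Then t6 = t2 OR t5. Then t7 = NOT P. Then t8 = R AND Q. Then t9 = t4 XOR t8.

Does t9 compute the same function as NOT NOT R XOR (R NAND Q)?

No

t1 = NOT R
t4 = NOT t1 = NOT NOT R
t8 = R AND Q
t9 = t4 XOR t8 = NOT NOT R XOR (R AND Q)
At P=0, Q=0, R=0: circuit gives 0, formula gives 1.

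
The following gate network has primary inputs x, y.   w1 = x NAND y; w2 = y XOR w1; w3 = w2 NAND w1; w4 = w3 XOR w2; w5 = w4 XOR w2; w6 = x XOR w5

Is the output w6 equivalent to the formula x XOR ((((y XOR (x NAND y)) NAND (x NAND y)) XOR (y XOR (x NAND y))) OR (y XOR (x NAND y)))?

w1 = x NAND y
w2 = y XOR w1 = y XOR (x NAND y)
w3 = w2 NAND w1 = (y XOR (x NAND y)) NAND (x NAND y)
w4 = w3 XOR w2 = ((y XOR (x NAND y)) NAND (x NAND y)) XOR (y XOR (x NAND y))
w5 = w4 XOR w2 = (((y XOR (x NAND y)) NAND (x NAND y)) XOR (y XOR (x NAND y))) XOR (y XOR (x NAND y))
w6 = x XOR w5 = x XOR ((((y XOR (x NAND y)) NAND (x NAND y)) XOR (y XOR (x NAND y))) XOR (y XOR (x NAND y)))
At x=0, y=0: circuit gives 0, formula gives 1.

No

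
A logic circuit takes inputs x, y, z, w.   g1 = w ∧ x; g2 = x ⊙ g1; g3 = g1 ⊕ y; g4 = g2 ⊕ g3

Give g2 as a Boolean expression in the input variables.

g1 = w ∧ x
g2 = x ⊙ g1 = x ⊙ (w ∧ x)

x ⊙ (w ∧ x)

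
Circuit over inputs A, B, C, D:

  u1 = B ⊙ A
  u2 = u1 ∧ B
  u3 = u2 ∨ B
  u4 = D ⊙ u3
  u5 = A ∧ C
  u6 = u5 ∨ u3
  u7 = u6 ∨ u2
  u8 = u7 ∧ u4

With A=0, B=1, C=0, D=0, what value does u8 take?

0

u1 = 1 ⊙ 0 = 0
u2 = 0 ∧ 1 = 0
u3 = 0 ∨ 1 = 1
u4 = 0 ⊙ 1 = 0
u5 = 0 ∧ 0 = 0
u6 = 0 ∨ 1 = 1
u7 = 1 ∨ 0 = 1
u8 = 1 ∧ 0 = 0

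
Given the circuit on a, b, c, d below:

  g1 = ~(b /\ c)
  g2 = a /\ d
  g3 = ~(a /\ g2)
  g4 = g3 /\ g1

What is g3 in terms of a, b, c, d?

~(a /\ (a /\ d))

g2 = a /\ d
g3 = ~(a /\ g2) = ~(a /\ (a /\ d))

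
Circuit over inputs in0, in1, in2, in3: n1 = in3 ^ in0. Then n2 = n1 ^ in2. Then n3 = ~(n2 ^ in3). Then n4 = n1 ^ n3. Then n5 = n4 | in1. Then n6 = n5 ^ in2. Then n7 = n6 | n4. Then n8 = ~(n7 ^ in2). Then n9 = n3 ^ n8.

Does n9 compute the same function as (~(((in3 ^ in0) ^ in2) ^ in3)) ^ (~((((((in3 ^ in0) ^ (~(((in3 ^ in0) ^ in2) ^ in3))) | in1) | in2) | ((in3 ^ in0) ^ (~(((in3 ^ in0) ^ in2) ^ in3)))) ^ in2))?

n1 = in3 ^ in0
n2 = n1 ^ in2 = (in3 ^ in0) ^ in2
n3 = ~(n2 ^ in3) = ~(((in3 ^ in0) ^ in2) ^ in3)
n4 = n1 ^ n3 = (in3 ^ in0) ^ (~(((in3 ^ in0) ^ in2) ^ in3))
n5 = n4 | in1 = ((in3 ^ in0) ^ (~(((in3 ^ in0) ^ in2) ^ in3))) | in1
n6 = n5 ^ in2 = (((in3 ^ in0) ^ (~(((in3 ^ in0) ^ in2) ^ in3))) | in1) ^ in2
n7 = n6 | n4 = ((((in3 ^ in0) ^ (~(((in3 ^ in0) ^ in2) ^ in3))) | in1) ^ in2) | ((in3 ^ in0) ^ (~(((in3 ^ in0) ^ in2) ^ in3)))
n8 = ~(n7 ^ in2) = ~((((((in3 ^ in0) ^ (~(((in3 ^ in0) ^ in2) ^ in3))) | in1) ^ in2) | ((in3 ^ in0) ^ (~(((in3 ^ in0) ^ in2) ^ in3)))) ^ in2)
n9 = n3 ^ n8 = (~(((in3 ^ in0) ^ in2) ^ in3)) ^ (~((((((in3 ^ in0) ^ (~(((in3 ^ in0) ^ in2) ^ in3))) | in1) ^ in2) | ((in3 ^ in0) ^ (~(((in3 ^ in0) ^ in2) ^ in3)))) ^ in2))
At in0=0, in1=1, in2=1, in3=0: circuit gives 0, formula gives 1.

No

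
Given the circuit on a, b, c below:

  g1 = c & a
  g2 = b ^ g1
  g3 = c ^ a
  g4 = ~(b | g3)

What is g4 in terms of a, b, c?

g3 = c ^ a
g4 = ~(b | g3) = ~(b | (c ^ a))

~(b | (c ^ a))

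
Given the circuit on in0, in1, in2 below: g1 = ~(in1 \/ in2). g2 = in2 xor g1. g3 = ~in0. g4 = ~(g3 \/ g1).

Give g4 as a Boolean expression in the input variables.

g1 = ~(in1 \/ in2)
g3 = ~in0
g4 = ~(g3 \/ g1) = ~(~in0 \/ (~(in1 \/ in2)))

~(~in0 \/ (~(in1 \/ in2)))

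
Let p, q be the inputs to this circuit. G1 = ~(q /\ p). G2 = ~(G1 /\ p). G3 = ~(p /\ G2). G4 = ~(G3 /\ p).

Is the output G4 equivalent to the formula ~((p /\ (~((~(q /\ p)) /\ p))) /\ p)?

G1 = ~(q /\ p)
G2 = ~(G1 /\ p) = ~((~(q /\ p)) /\ p)
G3 = ~(p /\ G2) = ~(p /\ (~((~(q /\ p)) /\ p)))
G4 = ~(G3 /\ p) = ~((~(p /\ (~((~(q /\ p)) /\ p)))) /\ p)
At p=1, q=0: circuit gives 0, formula gives 1.

No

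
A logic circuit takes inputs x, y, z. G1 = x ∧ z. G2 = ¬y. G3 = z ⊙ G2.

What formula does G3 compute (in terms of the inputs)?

z ⊙ ¬y

G2 = ¬y
G3 = z ⊙ G2 = z ⊙ ¬y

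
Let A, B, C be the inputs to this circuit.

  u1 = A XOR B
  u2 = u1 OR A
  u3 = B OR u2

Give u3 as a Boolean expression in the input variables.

B OR ((A XOR B) OR A)

u1 = A XOR B
u2 = u1 OR A = (A XOR B) OR A
u3 = B OR u2 = B OR ((A XOR B) OR A)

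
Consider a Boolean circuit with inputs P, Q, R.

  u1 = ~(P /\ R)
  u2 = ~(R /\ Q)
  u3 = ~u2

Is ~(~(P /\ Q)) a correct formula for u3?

u2 = ~(R /\ Q)
u3 = ~u2 = ~(~(R /\ Q))
At P=0, Q=1, R=1: circuit gives 1, formula gives 0.

No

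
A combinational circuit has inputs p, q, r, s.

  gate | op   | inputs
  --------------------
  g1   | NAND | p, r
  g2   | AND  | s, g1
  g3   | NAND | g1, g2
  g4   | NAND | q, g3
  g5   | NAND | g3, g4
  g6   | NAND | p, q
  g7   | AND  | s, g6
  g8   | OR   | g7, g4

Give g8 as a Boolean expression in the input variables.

(s AND (p NAND q)) OR (q NAND ((p NAND r) NAND (s AND (p NAND r))))

g1 = p NAND r
g2 = s AND g1 = s AND (p NAND r)
g3 = g1 NAND g2 = (p NAND r) NAND (s AND (p NAND r))
g4 = q NAND g3 = q NAND ((p NAND r) NAND (s AND (p NAND r)))
g6 = p NAND q
g7 = s AND g6 = s AND (p NAND q)
g8 = g7 OR g4 = (s AND (p NAND q)) OR (q NAND ((p NAND r) NAND (s AND (p NAND r))))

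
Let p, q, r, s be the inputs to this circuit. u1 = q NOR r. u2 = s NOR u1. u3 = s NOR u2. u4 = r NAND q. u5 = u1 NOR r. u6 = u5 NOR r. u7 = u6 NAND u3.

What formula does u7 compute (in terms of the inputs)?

u1 = q NOR r
u2 = s NOR u1 = s NOR (q NOR r)
u3 = s NOR u2 = s NOR (s NOR (q NOR r))
u5 = u1 NOR r = (q NOR r) NOR r
u6 = u5 NOR r = ((q NOR r) NOR r) NOR r
u7 = u6 NAND u3 = (((q NOR r) NOR r) NOR r) NAND (s NOR (s NOR (q NOR r)))

(((q NOR r) NOR r) NOR r) NAND (s NOR (s NOR (q NOR r)))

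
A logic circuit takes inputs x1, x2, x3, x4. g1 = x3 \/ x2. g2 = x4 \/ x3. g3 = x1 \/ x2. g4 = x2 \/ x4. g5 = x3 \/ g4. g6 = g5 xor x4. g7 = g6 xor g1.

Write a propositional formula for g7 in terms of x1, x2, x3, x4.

g1 = x3 \/ x2
g4 = x2 \/ x4
g5 = x3 \/ g4 = x3 \/ (x2 \/ x4)
g6 = g5 xor x4 = (x3 \/ (x2 \/ x4)) xor x4
g7 = g6 xor g1 = ((x3 \/ (x2 \/ x4)) xor x4) xor (x3 \/ x2)

((x3 \/ (x2 \/ x4)) xor x4) xor (x3 \/ x2)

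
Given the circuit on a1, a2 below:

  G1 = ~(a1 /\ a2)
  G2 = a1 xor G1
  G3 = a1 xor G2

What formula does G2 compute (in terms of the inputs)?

a1 xor (~(a1 /\ a2))

G1 = ~(a1 /\ a2)
G2 = a1 xor G1 = a1 xor (~(a1 /\ a2))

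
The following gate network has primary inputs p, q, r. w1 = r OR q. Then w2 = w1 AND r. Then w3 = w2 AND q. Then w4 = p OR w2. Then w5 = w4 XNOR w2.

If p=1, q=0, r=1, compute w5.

1

w1 = 1 OR 0 = 1
w2 = 1 AND 1 = 1
w4 = 1 OR 1 = 1
w5 = 1 XNOR 1 = 1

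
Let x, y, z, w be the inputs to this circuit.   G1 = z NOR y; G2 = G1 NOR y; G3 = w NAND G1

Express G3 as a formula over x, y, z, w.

w NAND (z NOR y)

G1 = z NOR y
G3 = w NAND G1 = w NAND (z NOR y)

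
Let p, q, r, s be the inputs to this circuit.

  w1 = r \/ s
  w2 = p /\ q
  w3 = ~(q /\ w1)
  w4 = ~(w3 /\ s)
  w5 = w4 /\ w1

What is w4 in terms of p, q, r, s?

w1 = r \/ s
w3 = ~(q /\ w1) = ~(q /\ (r \/ s))
w4 = ~(w3 /\ s) = ~((~(q /\ (r \/ s))) /\ s)

~((~(q /\ (r \/ s))) /\ s)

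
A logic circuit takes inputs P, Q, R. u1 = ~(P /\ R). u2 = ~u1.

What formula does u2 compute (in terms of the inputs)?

u1 = ~(P /\ R)
u2 = ~u1 = ~(~(P /\ R))

~(~(P /\ R))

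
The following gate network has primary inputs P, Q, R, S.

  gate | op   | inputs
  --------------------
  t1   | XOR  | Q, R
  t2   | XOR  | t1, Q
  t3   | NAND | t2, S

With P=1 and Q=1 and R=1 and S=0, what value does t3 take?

1

t1 = 1 XOR 1 = 0
t2 = 0 XOR 1 = 1
t3 = 1 NAND 0 = 1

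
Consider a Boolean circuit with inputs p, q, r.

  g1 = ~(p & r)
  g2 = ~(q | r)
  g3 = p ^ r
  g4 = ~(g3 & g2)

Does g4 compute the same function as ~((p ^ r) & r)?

No

g2 = ~(q | r)
g3 = p ^ r
g4 = ~(g3 & g2) = ~((p ^ r) & (~(q | r)))
At p=0, q=0, r=1: circuit gives 1, formula gives 0.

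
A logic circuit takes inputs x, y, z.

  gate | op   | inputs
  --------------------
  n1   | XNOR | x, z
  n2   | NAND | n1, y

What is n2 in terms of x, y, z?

n1 = x XNOR z
n2 = n1 NAND y = (x XNOR z) NAND y

(x XNOR z) NAND y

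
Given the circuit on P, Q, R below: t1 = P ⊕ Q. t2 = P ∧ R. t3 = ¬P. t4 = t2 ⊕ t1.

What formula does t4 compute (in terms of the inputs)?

(P ∧ R) ⊕ (P ⊕ Q)

t1 = P ⊕ Q
t2 = P ∧ R
t4 = t2 ⊕ t1 = (P ∧ R) ⊕ (P ⊕ Q)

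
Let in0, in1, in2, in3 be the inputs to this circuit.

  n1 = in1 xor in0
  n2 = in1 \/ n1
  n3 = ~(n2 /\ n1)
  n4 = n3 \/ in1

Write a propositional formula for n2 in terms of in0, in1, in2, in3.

n1 = in1 xor in0
n2 = in1 \/ n1 = in1 \/ (in1 xor in0)

in1 \/ (in1 xor in0)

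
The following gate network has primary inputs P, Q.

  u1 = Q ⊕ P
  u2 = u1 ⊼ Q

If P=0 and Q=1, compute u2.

u1 = 1 ⊕ 0 = 1
u2 = 1 ⊼ 1 = 0

0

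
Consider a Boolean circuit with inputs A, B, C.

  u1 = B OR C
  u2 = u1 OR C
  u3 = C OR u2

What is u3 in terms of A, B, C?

u1 = B OR C
u2 = u1 OR C = (B OR C) OR C
u3 = C OR u2 = C OR ((B OR C) OR C)

C OR ((B OR C) OR C)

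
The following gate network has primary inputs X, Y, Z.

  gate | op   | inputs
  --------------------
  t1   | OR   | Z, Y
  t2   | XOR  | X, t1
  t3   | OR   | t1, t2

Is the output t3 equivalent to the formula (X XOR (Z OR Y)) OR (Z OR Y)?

Yes

t1 = Z OR Y
t2 = X XOR t1 = X XOR (Z OR Y)
t3 = t1 OR t2 = (Z OR Y) OR (X XOR (Z OR Y))
At X=0, Y=0, Z=0: circuit gives 0, formula gives 0.
At X=0, Y=0, Z=1: circuit gives 1, formula gives 1.
Agrees on all 8 inputs.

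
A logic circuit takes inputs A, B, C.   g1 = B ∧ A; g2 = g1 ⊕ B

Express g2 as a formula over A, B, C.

g1 = B ∧ A
g2 = g1 ⊕ B = (B ∧ A) ⊕ B

(B ∧ A) ⊕ B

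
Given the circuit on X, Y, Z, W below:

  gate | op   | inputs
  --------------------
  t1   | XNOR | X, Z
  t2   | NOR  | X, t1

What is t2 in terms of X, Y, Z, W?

t1 = X XNOR Z
t2 = X NOR t1 = X NOR (X XNOR Z)

X NOR (X XNOR Z)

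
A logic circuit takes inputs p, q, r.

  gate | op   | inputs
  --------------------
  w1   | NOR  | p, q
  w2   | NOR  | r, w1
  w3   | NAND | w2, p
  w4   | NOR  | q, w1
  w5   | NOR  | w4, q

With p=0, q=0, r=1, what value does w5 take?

w1 = 0 NOR 0 = 1
w4 = 0 NOR 1 = 0
w5 = 0 NOR 0 = 1

1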